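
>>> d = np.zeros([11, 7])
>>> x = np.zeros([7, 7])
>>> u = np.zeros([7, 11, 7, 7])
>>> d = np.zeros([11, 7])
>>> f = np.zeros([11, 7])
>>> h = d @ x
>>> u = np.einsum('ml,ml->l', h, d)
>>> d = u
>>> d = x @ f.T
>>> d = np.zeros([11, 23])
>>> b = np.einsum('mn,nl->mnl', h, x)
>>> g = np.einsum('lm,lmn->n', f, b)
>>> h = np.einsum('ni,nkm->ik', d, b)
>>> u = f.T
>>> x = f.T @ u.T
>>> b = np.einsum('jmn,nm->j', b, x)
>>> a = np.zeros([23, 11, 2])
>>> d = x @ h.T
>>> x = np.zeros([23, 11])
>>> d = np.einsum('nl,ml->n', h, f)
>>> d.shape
(23,)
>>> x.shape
(23, 11)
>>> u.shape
(7, 11)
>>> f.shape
(11, 7)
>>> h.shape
(23, 7)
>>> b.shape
(11,)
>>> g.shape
(7,)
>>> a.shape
(23, 11, 2)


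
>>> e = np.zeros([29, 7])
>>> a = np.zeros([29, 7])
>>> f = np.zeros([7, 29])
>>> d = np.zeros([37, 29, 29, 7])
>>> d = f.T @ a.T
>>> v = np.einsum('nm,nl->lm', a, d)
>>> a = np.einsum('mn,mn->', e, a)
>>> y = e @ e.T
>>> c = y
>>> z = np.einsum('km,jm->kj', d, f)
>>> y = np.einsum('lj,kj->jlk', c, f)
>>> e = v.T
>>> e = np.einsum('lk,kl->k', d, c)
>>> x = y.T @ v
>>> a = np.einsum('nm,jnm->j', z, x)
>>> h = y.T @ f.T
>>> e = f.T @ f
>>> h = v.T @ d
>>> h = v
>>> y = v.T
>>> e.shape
(29, 29)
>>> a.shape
(7,)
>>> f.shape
(7, 29)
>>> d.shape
(29, 29)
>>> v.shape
(29, 7)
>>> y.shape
(7, 29)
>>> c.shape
(29, 29)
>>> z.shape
(29, 7)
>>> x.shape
(7, 29, 7)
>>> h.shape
(29, 7)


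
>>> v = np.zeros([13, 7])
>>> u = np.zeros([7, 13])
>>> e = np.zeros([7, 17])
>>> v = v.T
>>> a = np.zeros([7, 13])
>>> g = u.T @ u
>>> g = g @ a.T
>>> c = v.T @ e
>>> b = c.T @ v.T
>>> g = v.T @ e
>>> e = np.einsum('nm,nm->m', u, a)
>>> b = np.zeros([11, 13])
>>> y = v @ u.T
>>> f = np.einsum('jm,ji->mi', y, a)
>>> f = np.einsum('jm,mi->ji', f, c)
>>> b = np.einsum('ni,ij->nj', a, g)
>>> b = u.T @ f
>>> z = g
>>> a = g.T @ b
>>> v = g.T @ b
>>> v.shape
(17, 17)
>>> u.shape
(7, 13)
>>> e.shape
(13,)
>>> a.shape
(17, 17)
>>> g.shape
(13, 17)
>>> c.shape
(13, 17)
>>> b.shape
(13, 17)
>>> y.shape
(7, 7)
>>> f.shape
(7, 17)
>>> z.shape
(13, 17)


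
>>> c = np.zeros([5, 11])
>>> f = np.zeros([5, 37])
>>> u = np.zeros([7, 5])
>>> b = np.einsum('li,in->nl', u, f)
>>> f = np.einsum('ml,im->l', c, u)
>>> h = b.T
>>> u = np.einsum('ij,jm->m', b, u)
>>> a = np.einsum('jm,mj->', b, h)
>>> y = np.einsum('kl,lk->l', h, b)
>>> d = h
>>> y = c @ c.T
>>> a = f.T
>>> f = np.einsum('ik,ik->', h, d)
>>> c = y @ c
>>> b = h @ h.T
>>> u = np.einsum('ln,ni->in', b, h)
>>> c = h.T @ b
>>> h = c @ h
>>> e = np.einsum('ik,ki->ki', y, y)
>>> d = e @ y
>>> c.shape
(37, 7)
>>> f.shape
()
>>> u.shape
(37, 7)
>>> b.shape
(7, 7)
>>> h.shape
(37, 37)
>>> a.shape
(11,)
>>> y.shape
(5, 5)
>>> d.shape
(5, 5)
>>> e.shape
(5, 5)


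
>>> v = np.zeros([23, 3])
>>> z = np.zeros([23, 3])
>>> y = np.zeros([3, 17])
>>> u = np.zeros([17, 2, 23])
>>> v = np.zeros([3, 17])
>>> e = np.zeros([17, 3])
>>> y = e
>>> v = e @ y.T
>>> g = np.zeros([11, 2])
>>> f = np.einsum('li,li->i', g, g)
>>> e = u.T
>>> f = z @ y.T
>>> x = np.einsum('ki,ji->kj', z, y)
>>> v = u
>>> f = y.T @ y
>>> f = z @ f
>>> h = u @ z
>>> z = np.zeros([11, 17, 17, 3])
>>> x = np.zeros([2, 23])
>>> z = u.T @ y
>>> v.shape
(17, 2, 23)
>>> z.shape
(23, 2, 3)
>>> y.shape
(17, 3)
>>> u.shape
(17, 2, 23)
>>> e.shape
(23, 2, 17)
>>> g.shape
(11, 2)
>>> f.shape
(23, 3)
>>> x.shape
(2, 23)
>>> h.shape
(17, 2, 3)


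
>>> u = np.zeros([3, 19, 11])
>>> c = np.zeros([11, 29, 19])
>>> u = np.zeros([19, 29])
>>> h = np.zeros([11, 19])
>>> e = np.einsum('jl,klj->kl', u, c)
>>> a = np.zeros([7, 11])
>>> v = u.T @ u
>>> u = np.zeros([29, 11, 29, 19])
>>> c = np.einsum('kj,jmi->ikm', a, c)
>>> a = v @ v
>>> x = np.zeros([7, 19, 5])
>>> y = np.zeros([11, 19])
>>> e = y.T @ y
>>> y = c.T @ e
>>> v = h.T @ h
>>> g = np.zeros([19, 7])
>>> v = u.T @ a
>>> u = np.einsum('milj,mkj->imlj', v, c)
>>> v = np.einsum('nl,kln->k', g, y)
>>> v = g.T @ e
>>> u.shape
(29, 19, 11, 29)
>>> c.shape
(19, 7, 29)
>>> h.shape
(11, 19)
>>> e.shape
(19, 19)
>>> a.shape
(29, 29)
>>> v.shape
(7, 19)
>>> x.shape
(7, 19, 5)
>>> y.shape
(29, 7, 19)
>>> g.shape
(19, 7)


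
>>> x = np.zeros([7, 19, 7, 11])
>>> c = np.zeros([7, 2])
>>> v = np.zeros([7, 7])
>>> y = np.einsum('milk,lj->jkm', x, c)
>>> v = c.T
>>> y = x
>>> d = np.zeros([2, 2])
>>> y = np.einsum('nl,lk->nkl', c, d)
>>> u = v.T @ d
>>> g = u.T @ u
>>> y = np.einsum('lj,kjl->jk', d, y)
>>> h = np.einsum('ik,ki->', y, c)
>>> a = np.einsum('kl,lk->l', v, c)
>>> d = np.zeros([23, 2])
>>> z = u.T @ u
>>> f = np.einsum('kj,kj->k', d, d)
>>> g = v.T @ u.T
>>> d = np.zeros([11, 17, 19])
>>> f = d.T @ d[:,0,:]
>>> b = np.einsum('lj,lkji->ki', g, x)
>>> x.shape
(7, 19, 7, 11)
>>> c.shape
(7, 2)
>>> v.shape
(2, 7)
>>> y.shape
(2, 7)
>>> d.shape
(11, 17, 19)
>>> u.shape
(7, 2)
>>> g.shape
(7, 7)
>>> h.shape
()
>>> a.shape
(7,)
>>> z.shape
(2, 2)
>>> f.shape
(19, 17, 19)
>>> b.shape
(19, 11)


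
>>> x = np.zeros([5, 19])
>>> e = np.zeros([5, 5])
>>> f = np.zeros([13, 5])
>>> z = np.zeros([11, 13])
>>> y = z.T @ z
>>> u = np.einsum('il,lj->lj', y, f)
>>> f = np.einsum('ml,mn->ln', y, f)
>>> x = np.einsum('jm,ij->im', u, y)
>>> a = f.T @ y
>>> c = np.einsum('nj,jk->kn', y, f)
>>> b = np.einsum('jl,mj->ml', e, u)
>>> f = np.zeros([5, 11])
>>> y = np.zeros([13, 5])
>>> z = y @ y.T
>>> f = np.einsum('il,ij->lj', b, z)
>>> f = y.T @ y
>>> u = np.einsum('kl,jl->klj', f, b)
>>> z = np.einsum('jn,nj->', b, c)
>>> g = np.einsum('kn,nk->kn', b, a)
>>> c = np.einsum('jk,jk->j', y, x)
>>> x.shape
(13, 5)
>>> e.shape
(5, 5)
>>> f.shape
(5, 5)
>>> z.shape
()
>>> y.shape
(13, 5)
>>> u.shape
(5, 5, 13)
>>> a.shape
(5, 13)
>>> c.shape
(13,)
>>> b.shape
(13, 5)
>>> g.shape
(13, 5)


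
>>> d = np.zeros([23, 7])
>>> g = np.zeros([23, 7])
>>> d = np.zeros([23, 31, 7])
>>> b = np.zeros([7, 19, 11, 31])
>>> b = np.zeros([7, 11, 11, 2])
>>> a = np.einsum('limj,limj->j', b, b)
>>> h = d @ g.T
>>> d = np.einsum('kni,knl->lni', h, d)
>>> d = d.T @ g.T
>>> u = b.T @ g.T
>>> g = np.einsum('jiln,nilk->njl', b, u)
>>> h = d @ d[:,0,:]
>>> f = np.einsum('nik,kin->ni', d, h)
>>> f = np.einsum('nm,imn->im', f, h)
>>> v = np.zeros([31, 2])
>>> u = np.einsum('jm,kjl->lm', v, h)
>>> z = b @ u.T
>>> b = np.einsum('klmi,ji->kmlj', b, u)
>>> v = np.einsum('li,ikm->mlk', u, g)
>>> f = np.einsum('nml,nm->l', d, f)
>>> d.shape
(23, 31, 23)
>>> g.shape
(2, 7, 11)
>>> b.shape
(7, 11, 11, 23)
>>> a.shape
(2,)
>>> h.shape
(23, 31, 23)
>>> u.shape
(23, 2)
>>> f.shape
(23,)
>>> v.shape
(11, 23, 7)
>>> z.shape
(7, 11, 11, 23)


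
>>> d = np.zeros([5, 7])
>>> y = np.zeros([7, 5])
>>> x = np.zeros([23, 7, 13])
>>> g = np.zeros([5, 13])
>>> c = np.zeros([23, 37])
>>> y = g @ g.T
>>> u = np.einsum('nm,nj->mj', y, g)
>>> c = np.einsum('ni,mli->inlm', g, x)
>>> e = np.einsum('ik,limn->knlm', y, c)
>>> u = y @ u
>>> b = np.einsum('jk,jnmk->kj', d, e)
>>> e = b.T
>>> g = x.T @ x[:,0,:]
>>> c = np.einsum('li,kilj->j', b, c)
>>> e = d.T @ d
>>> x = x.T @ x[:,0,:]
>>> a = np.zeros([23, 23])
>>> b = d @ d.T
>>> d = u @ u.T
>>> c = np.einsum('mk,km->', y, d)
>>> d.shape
(5, 5)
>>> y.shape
(5, 5)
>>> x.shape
(13, 7, 13)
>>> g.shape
(13, 7, 13)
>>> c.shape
()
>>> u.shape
(5, 13)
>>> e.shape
(7, 7)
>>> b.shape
(5, 5)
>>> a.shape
(23, 23)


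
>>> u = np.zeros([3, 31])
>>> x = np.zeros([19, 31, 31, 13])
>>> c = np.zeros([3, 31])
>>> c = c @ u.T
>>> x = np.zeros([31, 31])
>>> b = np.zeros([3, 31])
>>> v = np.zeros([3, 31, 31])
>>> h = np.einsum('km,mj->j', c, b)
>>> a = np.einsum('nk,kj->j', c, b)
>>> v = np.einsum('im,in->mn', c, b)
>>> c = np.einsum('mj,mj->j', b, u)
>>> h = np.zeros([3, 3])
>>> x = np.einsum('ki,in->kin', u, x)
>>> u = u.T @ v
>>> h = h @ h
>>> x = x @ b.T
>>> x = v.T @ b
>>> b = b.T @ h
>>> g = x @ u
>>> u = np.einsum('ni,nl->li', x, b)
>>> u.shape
(3, 31)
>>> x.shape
(31, 31)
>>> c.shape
(31,)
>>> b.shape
(31, 3)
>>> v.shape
(3, 31)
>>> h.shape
(3, 3)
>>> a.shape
(31,)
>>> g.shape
(31, 31)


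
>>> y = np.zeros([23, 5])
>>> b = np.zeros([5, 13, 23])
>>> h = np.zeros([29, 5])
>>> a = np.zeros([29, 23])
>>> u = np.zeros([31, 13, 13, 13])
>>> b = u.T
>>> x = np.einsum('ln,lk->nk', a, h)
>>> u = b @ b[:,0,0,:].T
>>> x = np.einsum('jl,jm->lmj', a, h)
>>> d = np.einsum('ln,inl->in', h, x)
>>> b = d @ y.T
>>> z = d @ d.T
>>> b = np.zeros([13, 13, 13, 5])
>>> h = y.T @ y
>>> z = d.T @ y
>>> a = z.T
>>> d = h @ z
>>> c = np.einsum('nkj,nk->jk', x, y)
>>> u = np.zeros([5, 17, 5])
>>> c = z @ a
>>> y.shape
(23, 5)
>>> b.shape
(13, 13, 13, 5)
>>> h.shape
(5, 5)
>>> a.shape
(5, 5)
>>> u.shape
(5, 17, 5)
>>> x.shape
(23, 5, 29)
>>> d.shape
(5, 5)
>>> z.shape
(5, 5)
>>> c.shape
(5, 5)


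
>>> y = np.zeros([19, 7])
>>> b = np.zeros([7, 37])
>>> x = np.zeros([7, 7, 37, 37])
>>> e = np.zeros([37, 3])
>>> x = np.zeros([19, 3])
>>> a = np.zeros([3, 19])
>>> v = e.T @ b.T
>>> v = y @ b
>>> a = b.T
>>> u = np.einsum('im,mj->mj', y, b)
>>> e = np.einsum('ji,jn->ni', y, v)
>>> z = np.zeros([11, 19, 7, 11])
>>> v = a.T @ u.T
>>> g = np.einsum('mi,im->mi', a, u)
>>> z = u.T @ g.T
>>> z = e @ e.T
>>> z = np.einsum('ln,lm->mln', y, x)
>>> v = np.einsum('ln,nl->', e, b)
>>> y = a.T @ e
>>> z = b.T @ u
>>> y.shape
(7, 7)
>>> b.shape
(7, 37)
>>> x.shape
(19, 3)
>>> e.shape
(37, 7)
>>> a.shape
(37, 7)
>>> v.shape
()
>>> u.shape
(7, 37)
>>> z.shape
(37, 37)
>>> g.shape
(37, 7)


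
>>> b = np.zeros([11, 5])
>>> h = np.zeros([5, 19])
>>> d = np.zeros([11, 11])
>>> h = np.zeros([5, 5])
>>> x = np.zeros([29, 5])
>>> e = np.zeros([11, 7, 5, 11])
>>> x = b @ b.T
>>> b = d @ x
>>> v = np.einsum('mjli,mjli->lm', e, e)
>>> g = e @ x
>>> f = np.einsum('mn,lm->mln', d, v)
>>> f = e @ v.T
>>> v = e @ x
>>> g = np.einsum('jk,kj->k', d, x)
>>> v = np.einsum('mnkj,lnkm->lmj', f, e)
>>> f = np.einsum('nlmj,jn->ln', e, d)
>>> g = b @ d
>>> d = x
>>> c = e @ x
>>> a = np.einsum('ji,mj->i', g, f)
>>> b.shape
(11, 11)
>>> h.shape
(5, 5)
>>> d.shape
(11, 11)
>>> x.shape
(11, 11)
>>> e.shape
(11, 7, 5, 11)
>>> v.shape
(11, 11, 5)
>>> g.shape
(11, 11)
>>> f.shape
(7, 11)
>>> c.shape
(11, 7, 5, 11)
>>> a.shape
(11,)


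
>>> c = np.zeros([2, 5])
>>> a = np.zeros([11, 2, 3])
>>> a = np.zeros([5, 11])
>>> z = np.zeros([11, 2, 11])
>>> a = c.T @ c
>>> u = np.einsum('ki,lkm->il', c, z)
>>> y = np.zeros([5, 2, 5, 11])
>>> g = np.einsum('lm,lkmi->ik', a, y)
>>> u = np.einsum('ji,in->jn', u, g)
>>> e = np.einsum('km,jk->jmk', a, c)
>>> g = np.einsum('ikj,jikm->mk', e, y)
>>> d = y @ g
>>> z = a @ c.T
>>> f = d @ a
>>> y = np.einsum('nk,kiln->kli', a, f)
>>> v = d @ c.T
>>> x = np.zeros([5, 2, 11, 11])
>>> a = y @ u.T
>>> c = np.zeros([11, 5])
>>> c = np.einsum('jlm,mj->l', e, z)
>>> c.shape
(5,)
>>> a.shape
(5, 5, 5)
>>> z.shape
(5, 2)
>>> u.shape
(5, 2)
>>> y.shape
(5, 5, 2)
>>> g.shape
(11, 5)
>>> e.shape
(2, 5, 5)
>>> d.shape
(5, 2, 5, 5)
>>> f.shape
(5, 2, 5, 5)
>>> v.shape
(5, 2, 5, 2)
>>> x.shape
(5, 2, 11, 11)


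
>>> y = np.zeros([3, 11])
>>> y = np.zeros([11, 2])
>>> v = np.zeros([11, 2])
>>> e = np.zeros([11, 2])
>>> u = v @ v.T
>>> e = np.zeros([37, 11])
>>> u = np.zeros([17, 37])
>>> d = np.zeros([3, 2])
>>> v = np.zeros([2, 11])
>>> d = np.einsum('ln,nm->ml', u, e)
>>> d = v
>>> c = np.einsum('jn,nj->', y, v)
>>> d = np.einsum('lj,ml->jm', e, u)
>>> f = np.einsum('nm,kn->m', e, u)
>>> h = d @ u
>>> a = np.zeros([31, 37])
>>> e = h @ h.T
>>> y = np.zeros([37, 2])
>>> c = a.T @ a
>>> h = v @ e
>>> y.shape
(37, 2)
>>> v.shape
(2, 11)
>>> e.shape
(11, 11)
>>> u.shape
(17, 37)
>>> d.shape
(11, 17)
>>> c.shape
(37, 37)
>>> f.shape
(11,)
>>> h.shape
(2, 11)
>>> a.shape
(31, 37)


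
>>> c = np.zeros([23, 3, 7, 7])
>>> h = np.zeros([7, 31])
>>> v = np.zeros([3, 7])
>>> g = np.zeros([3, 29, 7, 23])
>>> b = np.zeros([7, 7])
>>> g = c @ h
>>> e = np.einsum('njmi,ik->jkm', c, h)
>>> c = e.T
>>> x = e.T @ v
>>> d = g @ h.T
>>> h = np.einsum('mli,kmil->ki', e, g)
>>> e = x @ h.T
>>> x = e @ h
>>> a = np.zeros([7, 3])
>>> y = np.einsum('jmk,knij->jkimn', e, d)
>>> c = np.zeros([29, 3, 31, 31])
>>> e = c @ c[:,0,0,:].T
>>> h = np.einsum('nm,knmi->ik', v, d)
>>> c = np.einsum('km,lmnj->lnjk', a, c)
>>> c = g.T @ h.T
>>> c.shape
(31, 7, 3, 7)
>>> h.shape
(7, 23)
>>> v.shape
(3, 7)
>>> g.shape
(23, 3, 7, 31)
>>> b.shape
(7, 7)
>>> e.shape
(29, 3, 31, 29)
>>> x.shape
(7, 31, 7)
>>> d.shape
(23, 3, 7, 7)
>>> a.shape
(7, 3)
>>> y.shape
(7, 23, 7, 31, 3)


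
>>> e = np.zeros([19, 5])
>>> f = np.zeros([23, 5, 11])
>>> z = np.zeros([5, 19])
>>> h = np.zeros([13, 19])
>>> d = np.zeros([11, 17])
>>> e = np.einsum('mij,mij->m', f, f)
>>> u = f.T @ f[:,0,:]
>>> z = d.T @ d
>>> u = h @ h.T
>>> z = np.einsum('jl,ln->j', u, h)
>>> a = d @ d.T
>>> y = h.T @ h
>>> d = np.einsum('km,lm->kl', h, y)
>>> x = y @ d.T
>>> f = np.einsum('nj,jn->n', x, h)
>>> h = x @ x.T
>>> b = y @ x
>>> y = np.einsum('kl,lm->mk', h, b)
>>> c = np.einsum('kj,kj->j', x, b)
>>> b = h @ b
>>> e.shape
(23,)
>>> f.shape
(19,)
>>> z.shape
(13,)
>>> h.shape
(19, 19)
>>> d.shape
(13, 19)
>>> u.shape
(13, 13)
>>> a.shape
(11, 11)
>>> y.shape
(13, 19)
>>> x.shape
(19, 13)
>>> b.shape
(19, 13)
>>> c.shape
(13,)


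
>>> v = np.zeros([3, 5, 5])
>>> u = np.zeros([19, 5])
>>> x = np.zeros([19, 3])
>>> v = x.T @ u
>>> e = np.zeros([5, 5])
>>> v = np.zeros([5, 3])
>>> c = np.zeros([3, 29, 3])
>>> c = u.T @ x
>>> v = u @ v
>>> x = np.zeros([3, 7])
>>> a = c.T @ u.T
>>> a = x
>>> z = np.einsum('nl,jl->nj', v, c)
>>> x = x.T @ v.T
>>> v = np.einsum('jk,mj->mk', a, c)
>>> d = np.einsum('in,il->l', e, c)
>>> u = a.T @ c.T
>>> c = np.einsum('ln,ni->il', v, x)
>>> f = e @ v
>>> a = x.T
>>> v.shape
(5, 7)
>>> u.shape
(7, 5)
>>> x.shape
(7, 19)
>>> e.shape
(5, 5)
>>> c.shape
(19, 5)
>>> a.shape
(19, 7)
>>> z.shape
(19, 5)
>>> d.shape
(3,)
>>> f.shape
(5, 7)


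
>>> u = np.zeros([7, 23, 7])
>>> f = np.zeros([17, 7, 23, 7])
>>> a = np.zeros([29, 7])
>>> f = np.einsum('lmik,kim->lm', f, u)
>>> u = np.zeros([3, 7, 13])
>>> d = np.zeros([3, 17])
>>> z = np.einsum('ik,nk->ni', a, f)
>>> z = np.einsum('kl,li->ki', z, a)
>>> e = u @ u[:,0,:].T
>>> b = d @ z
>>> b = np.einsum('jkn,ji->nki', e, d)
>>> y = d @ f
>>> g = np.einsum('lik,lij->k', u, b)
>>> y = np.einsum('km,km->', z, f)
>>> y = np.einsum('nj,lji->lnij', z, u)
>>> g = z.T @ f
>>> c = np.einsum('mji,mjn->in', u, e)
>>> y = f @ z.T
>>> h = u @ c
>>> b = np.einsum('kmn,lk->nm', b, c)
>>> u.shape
(3, 7, 13)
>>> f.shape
(17, 7)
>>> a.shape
(29, 7)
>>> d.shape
(3, 17)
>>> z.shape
(17, 7)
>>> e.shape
(3, 7, 3)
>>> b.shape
(17, 7)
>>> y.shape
(17, 17)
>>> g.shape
(7, 7)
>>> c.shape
(13, 3)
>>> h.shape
(3, 7, 3)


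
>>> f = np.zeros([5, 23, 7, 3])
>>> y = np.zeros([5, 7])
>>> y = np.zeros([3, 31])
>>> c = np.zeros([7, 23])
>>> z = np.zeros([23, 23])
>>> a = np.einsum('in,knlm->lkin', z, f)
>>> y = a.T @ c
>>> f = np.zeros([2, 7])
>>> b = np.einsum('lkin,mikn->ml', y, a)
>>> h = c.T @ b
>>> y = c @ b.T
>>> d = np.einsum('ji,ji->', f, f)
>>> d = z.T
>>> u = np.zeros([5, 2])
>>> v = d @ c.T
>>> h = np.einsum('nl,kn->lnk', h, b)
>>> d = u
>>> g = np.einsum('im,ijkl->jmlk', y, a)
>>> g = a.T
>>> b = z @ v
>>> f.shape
(2, 7)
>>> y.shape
(7, 7)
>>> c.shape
(7, 23)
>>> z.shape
(23, 23)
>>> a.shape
(7, 5, 23, 23)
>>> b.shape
(23, 7)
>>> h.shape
(23, 23, 7)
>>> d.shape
(5, 2)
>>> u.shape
(5, 2)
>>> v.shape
(23, 7)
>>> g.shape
(23, 23, 5, 7)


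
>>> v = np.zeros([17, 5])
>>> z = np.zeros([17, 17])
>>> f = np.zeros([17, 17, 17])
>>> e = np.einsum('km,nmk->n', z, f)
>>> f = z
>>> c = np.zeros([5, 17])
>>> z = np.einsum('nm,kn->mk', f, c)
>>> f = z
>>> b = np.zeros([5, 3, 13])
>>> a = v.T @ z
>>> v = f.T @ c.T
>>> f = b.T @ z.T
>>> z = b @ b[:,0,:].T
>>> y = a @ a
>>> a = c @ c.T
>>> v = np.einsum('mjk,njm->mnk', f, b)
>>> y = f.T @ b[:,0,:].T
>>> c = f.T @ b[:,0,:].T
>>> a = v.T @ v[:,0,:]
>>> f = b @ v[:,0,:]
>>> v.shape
(13, 5, 17)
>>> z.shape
(5, 3, 5)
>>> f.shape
(5, 3, 17)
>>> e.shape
(17,)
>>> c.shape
(17, 3, 5)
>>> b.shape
(5, 3, 13)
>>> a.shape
(17, 5, 17)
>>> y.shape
(17, 3, 5)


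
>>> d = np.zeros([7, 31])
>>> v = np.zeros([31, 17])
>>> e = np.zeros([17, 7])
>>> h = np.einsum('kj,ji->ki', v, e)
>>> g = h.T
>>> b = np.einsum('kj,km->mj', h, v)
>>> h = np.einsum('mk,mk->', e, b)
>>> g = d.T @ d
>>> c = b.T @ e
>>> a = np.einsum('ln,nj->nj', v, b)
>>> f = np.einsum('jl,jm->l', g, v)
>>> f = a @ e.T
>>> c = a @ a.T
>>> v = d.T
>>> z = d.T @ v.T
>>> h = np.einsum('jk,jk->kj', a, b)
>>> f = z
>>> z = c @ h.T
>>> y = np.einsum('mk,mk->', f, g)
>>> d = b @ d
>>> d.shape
(17, 31)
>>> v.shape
(31, 7)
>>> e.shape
(17, 7)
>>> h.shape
(7, 17)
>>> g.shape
(31, 31)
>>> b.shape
(17, 7)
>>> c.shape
(17, 17)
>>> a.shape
(17, 7)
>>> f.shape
(31, 31)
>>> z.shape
(17, 7)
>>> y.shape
()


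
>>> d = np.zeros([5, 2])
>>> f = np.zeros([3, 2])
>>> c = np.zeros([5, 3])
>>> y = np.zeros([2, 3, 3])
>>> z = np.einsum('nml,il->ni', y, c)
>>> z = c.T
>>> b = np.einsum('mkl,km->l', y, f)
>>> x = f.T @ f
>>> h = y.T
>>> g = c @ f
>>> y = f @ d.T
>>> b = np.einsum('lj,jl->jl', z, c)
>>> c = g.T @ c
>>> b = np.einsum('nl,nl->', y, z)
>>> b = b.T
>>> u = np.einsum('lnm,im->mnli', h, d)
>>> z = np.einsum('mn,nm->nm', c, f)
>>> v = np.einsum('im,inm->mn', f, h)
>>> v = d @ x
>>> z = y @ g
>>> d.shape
(5, 2)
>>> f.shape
(3, 2)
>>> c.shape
(2, 3)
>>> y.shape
(3, 5)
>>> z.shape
(3, 2)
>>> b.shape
()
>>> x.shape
(2, 2)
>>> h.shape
(3, 3, 2)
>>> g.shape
(5, 2)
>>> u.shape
(2, 3, 3, 5)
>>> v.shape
(5, 2)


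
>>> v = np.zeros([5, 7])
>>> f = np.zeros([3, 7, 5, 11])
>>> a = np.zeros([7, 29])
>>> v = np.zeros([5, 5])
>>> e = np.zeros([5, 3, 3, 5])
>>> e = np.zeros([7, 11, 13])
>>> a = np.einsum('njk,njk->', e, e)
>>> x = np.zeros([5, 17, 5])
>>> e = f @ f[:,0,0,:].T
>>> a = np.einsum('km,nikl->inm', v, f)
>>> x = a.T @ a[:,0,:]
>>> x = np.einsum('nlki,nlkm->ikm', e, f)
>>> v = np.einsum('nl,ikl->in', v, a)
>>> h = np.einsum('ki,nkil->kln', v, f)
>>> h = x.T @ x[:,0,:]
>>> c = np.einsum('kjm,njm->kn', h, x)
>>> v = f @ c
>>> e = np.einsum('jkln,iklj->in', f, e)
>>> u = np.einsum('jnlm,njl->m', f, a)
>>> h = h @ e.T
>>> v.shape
(3, 7, 5, 3)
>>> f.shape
(3, 7, 5, 11)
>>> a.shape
(7, 3, 5)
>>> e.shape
(3, 11)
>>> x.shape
(3, 5, 11)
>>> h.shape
(11, 5, 3)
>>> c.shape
(11, 3)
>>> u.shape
(11,)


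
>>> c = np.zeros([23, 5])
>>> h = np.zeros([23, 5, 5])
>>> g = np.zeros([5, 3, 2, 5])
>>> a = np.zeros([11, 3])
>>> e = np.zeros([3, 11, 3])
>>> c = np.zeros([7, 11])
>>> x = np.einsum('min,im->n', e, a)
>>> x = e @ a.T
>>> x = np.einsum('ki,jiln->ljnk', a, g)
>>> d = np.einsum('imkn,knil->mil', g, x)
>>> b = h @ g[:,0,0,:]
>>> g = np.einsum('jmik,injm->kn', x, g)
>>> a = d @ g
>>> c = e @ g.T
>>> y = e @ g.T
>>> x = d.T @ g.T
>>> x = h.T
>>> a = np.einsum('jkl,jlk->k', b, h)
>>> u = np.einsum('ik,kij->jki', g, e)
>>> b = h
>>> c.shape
(3, 11, 11)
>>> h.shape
(23, 5, 5)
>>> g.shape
(11, 3)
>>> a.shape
(5,)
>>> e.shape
(3, 11, 3)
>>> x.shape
(5, 5, 23)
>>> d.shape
(3, 5, 11)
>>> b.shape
(23, 5, 5)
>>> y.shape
(3, 11, 11)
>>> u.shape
(3, 3, 11)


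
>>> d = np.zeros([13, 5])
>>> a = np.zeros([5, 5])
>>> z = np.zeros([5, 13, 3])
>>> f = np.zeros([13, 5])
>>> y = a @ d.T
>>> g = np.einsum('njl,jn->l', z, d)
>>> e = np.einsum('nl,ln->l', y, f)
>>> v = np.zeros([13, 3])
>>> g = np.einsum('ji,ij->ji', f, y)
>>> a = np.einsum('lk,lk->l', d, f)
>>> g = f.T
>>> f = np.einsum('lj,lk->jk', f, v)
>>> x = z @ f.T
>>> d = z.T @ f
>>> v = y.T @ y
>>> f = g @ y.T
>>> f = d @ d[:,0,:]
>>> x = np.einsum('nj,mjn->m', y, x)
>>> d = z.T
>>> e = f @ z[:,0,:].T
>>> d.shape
(3, 13, 5)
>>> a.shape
(13,)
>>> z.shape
(5, 13, 3)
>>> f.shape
(3, 13, 3)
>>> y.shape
(5, 13)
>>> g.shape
(5, 13)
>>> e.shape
(3, 13, 5)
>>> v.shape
(13, 13)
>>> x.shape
(5,)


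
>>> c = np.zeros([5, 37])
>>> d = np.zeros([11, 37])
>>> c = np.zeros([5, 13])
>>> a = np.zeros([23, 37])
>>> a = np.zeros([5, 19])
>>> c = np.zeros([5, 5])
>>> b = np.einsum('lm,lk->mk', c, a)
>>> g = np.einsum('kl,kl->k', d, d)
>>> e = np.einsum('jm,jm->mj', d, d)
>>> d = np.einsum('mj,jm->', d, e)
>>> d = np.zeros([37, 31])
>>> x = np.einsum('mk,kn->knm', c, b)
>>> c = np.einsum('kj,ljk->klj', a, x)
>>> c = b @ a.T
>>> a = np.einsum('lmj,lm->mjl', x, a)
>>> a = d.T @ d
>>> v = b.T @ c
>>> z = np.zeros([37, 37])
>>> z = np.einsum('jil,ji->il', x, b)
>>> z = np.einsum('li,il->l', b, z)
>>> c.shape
(5, 5)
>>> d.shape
(37, 31)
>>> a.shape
(31, 31)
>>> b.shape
(5, 19)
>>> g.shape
(11,)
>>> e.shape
(37, 11)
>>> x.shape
(5, 19, 5)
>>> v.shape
(19, 5)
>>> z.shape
(5,)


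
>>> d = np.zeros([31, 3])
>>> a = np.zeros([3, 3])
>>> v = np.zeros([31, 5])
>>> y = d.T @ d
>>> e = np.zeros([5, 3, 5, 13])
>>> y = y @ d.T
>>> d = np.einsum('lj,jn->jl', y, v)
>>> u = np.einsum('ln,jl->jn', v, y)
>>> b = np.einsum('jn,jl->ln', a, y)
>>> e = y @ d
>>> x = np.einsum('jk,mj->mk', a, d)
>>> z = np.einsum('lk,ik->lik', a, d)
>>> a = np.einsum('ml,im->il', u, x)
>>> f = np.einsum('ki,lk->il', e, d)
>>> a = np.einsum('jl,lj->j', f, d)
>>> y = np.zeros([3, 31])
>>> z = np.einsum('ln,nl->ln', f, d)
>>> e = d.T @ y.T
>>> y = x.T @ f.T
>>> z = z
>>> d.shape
(31, 3)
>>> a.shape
(3,)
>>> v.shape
(31, 5)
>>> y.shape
(3, 3)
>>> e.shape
(3, 3)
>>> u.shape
(3, 5)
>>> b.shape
(31, 3)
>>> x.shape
(31, 3)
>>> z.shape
(3, 31)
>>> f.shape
(3, 31)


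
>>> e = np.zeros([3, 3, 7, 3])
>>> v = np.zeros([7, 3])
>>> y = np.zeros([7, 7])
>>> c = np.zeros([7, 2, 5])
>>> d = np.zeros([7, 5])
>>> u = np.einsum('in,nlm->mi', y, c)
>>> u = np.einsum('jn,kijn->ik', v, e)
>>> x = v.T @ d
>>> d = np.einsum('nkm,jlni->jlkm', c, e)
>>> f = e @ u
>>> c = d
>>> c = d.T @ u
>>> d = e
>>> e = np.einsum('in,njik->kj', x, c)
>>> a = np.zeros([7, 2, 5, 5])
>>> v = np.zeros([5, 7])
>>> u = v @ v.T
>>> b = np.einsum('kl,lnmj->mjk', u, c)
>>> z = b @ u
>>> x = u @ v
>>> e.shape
(3, 2)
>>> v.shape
(5, 7)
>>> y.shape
(7, 7)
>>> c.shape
(5, 2, 3, 3)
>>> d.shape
(3, 3, 7, 3)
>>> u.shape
(5, 5)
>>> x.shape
(5, 7)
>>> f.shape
(3, 3, 7, 3)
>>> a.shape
(7, 2, 5, 5)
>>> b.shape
(3, 3, 5)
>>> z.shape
(3, 3, 5)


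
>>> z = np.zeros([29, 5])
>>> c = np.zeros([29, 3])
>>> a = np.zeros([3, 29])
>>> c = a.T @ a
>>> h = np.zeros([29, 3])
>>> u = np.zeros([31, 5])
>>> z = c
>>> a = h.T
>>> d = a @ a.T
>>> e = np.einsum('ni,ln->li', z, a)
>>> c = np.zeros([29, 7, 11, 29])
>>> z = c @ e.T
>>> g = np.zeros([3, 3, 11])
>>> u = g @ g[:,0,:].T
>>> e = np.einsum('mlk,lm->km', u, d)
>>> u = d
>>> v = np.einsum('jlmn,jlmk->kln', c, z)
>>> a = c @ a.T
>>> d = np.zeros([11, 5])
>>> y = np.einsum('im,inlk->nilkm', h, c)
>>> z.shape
(29, 7, 11, 3)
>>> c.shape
(29, 7, 11, 29)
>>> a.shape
(29, 7, 11, 3)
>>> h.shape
(29, 3)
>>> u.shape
(3, 3)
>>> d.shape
(11, 5)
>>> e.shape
(3, 3)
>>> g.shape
(3, 3, 11)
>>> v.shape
(3, 7, 29)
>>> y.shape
(7, 29, 11, 29, 3)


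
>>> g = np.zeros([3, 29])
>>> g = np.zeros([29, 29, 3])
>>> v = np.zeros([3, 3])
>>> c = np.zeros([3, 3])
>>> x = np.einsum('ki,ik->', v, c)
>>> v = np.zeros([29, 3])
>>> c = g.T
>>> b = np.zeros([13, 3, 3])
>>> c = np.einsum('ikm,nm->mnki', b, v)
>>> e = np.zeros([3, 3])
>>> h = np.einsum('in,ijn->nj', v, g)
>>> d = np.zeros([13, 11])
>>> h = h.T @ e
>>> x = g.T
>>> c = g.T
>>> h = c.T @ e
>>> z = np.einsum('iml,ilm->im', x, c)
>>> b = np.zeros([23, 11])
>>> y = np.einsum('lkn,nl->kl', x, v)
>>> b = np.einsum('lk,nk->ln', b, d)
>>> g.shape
(29, 29, 3)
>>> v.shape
(29, 3)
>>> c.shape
(3, 29, 29)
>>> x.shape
(3, 29, 29)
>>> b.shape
(23, 13)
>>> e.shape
(3, 3)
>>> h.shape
(29, 29, 3)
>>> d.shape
(13, 11)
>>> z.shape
(3, 29)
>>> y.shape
(29, 3)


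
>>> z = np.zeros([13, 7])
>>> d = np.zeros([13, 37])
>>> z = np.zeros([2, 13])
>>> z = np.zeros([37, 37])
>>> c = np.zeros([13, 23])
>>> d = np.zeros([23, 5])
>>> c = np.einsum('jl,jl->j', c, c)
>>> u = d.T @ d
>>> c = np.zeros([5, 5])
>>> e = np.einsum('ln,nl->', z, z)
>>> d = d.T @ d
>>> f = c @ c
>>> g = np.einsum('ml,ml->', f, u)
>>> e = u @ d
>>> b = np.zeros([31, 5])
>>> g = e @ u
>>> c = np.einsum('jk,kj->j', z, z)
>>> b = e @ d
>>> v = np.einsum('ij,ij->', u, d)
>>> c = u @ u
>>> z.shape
(37, 37)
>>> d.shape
(5, 5)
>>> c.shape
(5, 5)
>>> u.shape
(5, 5)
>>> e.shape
(5, 5)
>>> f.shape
(5, 5)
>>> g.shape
(5, 5)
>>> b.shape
(5, 5)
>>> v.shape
()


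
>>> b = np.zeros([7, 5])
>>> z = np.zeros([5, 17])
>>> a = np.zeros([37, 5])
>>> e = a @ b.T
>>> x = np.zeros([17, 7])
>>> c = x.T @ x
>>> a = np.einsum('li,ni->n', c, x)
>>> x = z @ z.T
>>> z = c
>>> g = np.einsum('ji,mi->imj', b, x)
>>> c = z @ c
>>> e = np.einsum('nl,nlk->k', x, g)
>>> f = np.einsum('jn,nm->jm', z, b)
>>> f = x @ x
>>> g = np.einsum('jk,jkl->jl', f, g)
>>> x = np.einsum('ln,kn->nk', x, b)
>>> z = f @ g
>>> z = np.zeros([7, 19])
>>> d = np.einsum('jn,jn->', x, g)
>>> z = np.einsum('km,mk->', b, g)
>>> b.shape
(7, 5)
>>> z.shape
()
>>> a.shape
(17,)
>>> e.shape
(7,)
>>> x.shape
(5, 7)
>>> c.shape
(7, 7)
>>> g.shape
(5, 7)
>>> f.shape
(5, 5)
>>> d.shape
()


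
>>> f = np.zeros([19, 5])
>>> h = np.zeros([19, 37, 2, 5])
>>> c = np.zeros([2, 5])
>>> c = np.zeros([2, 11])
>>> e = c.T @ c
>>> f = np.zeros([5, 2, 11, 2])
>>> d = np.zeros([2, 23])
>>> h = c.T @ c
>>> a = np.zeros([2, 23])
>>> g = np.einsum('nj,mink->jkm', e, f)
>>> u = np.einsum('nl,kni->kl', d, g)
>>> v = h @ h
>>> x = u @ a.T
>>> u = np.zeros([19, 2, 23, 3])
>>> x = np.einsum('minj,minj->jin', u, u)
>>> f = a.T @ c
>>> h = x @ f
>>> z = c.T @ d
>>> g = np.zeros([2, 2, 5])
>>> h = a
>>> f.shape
(23, 11)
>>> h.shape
(2, 23)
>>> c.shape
(2, 11)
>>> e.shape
(11, 11)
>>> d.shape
(2, 23)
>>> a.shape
(2, 23)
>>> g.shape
(2, 2, 5)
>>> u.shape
(19, 2, 23, 3)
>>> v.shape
(11, 11)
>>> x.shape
(3, 2, 23)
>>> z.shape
(11, 23)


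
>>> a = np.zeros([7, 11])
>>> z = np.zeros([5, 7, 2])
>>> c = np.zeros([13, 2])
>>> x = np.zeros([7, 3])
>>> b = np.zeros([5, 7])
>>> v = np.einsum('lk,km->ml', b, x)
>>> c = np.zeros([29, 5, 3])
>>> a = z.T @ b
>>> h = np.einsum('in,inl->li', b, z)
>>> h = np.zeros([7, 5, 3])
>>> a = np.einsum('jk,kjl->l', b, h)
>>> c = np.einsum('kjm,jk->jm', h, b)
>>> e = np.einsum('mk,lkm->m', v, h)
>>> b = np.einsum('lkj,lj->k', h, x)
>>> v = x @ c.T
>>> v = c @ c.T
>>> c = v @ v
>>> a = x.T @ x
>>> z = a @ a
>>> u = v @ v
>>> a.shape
(3, 3)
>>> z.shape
(3, 3)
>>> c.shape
(5, 5)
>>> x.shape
(7, 3)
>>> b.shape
(5,)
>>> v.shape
(5, 5)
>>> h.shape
(7, 5, 3)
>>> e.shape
(3,)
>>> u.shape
(5, 5)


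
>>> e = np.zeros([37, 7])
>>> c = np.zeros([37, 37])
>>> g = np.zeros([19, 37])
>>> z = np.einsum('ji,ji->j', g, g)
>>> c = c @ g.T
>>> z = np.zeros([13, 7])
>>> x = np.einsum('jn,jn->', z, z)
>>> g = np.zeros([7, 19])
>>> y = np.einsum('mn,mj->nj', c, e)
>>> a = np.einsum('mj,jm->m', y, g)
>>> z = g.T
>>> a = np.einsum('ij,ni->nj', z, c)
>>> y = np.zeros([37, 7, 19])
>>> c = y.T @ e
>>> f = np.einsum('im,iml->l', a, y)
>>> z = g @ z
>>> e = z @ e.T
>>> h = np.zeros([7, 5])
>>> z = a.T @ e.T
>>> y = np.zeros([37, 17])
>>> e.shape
(7, 37)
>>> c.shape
(19, 7, 7)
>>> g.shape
(7, 19)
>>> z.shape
(7, 7)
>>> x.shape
()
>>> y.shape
(37, 17)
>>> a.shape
(37, 7)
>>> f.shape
(19,)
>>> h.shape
(7, 5)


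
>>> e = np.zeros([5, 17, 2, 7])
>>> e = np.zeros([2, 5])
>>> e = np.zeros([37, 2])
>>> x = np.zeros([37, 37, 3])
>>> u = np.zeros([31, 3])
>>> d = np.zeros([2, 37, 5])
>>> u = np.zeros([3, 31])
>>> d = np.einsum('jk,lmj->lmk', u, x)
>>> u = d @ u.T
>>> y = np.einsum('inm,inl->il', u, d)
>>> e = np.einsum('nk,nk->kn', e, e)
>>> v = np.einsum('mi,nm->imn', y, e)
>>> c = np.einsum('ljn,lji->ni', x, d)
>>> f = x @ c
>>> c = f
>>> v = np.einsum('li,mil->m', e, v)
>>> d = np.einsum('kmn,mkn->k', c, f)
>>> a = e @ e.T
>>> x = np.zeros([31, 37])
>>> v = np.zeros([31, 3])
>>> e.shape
(2, 37)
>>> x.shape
(31, 37)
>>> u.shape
(37, 37, 3)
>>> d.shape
(37,)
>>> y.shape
(37, 31)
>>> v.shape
(31, 3)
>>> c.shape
(37, 37, 31)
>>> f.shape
(37, 37, 31)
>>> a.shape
(2, 2)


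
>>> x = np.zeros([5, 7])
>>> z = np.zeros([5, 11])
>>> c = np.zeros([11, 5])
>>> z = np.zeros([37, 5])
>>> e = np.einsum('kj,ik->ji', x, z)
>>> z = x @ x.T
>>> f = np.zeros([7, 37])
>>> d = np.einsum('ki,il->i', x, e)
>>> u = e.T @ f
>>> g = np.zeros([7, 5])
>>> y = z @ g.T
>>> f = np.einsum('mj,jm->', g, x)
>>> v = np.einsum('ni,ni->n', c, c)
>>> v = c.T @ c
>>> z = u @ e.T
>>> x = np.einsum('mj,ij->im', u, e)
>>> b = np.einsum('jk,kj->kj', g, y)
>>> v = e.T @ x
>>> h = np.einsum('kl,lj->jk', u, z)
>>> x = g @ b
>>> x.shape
(7, 7)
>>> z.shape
(37, 7)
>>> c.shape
(11, 5)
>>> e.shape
(7, 37)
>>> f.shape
()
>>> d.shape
(7,)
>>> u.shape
(37, 37)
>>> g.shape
(7, 5)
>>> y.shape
(5, 7)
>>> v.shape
(37, 37)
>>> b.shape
(5, 7)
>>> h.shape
(7, 37)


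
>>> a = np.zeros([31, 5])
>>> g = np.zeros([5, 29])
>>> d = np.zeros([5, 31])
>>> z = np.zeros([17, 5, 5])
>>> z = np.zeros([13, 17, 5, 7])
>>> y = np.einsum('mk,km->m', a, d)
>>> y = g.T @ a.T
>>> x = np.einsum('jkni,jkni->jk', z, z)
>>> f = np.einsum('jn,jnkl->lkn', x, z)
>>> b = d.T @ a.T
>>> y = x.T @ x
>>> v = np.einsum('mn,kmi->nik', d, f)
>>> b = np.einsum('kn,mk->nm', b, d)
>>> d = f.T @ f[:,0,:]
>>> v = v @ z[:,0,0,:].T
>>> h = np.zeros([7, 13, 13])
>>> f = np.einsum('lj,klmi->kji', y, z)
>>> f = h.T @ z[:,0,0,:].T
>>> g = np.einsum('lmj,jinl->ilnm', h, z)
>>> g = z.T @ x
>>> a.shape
(31, 5)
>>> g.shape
(7, 5, 17, 17)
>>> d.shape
(17, 5, 17)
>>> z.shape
(13, 17, 5, 7)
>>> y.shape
(17, 17)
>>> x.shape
(13, 17)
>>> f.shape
(13, 13, 13)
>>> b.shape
(31, 5)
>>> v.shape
(31, 17, 13)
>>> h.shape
(7, 13, 13)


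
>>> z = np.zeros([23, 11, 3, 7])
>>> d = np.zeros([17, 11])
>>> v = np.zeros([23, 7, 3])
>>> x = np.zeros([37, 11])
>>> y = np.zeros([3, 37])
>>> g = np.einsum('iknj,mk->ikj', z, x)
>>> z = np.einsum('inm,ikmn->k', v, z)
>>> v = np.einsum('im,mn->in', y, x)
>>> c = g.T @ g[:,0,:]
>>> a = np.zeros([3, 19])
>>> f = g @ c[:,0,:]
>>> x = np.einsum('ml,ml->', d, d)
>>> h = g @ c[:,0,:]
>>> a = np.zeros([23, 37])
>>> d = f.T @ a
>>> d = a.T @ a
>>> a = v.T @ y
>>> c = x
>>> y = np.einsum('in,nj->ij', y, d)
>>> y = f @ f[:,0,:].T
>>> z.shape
(11,)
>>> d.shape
(37, 37)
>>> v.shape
(3, 11)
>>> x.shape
()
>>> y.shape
(23, 11, 23)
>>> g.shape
(23, 11, 7)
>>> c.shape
()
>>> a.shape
(11, 37)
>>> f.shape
(23, 11, 7)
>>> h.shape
(23, 11, 7)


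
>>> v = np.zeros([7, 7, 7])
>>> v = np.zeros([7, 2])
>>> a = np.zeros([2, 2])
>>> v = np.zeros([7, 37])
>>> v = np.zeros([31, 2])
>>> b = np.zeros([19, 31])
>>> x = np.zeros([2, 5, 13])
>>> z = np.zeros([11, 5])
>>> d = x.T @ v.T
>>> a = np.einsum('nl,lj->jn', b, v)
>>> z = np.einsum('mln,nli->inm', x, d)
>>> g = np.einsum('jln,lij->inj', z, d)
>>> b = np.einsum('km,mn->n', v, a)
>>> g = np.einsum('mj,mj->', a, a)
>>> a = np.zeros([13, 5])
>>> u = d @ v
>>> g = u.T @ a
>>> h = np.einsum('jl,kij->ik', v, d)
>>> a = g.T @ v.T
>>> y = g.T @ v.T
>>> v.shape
(31, 2)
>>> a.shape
(5, 5, 31)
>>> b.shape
(19,)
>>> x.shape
(2, 5, 13)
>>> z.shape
(31, 13, 2)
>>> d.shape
(13, 5, 31)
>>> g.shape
(2, 5, 5)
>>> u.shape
(13, 5, 2)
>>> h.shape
(5, 13)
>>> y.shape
(5, 5, 31)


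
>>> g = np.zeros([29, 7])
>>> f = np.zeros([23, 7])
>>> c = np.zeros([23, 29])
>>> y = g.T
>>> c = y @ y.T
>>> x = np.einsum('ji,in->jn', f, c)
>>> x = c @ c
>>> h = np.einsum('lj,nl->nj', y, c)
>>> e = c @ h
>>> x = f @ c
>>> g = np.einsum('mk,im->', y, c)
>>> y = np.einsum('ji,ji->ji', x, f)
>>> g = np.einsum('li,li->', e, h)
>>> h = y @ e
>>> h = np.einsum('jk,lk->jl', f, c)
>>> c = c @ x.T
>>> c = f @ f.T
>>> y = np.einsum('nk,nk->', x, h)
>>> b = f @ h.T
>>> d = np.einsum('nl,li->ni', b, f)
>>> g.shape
()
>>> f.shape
(23, 7)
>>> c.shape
(23, 23)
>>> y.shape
()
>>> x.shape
(23, 7)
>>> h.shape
(23, 7)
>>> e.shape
(7, 29)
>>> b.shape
(23, 23)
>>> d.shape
(23, 7)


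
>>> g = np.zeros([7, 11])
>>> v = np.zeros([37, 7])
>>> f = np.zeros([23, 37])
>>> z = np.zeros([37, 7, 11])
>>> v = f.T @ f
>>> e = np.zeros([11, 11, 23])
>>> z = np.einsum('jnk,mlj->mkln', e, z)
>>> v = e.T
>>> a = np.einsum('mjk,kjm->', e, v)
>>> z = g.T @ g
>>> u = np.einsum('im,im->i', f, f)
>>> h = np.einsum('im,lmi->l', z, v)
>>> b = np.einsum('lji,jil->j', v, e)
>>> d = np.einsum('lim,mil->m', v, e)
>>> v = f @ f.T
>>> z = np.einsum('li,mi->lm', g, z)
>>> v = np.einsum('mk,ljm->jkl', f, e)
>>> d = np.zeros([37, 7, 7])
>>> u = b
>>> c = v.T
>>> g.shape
(7, 11)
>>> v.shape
(11, 37, 11)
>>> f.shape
(23, 37)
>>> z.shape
(7, 11)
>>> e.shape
(11, 11, 23)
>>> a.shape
()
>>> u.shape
(11,)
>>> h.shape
(23,)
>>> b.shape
(11,)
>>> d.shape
(37, 7, 7)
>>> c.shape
(11, 37, 11)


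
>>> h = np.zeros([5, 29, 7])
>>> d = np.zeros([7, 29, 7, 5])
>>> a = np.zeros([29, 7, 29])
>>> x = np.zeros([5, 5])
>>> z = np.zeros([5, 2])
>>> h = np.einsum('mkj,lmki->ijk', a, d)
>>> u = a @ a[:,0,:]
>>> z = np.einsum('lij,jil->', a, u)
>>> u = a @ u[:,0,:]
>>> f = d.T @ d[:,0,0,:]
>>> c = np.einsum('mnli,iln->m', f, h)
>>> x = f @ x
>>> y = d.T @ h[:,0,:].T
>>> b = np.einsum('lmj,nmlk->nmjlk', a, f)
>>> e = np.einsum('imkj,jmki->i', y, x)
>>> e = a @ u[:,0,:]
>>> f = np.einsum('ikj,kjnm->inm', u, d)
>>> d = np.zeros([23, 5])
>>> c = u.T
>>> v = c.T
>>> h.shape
(5, 29, 7)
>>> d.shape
(23, 5)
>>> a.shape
(29, 7, 29)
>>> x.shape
(5, 7, 29, 5)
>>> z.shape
()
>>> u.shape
(29, 7, 29)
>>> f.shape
(29, 7, 5)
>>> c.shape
(29, 7, 29)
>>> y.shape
(5, 7, 29, 5)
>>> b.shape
(5, 7, 29, 29, 5)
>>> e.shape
(29, 7, 29)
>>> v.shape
(29, 7, 29)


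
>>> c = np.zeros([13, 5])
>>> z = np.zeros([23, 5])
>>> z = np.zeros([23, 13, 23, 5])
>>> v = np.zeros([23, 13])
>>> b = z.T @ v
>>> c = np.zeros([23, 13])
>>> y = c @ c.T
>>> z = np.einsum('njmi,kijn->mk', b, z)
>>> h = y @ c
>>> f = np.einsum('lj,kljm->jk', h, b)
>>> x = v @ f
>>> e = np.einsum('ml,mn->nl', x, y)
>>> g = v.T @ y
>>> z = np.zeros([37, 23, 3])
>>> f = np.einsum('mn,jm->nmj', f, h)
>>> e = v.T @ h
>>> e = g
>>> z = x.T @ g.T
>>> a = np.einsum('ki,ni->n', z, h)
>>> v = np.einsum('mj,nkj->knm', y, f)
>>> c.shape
(23, 13)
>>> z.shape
(5, 13)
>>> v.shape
(13, 5, 23)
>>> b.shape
(5, 23, 13, 13)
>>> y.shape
(23, 23)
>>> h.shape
(23, 13)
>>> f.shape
(5, 13, 23)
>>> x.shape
(23, 5)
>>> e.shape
(13, 23)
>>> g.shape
(13, 23)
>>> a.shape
(23,)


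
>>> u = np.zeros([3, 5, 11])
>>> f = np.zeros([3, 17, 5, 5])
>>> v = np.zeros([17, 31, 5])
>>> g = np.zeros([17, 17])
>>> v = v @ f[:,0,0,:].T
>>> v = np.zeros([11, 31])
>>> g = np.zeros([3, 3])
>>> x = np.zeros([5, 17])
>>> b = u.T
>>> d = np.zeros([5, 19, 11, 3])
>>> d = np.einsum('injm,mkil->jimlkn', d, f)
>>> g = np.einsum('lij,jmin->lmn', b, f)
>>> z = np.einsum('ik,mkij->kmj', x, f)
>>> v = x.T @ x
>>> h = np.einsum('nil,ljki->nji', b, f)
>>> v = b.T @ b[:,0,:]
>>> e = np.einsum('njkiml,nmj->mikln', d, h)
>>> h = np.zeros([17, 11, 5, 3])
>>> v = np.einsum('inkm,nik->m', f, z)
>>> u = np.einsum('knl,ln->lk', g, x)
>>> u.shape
(5, 11)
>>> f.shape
(3, 17, 5, 5)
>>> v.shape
(5,)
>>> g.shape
(11, 17, 5)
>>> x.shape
(5, 17)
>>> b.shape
(11, 5, 3)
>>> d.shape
(11, 5, 3, 5, 17, 19)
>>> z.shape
(17, 3, 5)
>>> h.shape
(17, 11, 5, 3)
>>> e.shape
(17, 5, 3, 19, 11)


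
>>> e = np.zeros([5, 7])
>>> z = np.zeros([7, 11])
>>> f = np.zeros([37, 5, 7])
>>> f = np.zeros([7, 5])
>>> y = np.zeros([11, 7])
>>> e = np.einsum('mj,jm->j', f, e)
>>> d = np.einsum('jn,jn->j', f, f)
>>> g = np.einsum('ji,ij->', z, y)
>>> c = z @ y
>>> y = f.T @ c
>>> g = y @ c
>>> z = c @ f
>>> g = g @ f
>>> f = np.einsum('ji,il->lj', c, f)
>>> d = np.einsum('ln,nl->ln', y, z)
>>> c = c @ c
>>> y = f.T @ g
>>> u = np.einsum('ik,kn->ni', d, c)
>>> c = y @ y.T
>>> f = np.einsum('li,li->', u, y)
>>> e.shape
(5,)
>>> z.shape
(7, 5)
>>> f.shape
()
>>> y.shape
(7, 5)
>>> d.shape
(5, 7)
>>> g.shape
(5, 5)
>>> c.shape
(7, 7)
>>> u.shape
(7, 5)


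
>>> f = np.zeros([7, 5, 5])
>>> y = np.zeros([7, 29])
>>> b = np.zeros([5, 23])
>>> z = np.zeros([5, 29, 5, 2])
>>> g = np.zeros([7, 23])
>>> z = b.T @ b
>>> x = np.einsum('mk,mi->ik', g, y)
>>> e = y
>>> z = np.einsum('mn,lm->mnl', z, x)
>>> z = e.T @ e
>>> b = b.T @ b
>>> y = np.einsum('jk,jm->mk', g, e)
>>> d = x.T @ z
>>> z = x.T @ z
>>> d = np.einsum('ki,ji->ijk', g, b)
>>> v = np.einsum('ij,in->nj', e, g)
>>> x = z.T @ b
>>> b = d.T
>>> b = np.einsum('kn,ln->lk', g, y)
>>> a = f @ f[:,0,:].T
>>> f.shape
(7, 5, 5)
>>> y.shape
(29, 23)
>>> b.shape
(29, 7)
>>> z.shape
(23, 29)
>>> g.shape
(7, 23)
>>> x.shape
(29, 23)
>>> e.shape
(7, 29)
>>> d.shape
(23, 23, 7)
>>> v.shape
(23, 29)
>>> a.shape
(7, 5, 7)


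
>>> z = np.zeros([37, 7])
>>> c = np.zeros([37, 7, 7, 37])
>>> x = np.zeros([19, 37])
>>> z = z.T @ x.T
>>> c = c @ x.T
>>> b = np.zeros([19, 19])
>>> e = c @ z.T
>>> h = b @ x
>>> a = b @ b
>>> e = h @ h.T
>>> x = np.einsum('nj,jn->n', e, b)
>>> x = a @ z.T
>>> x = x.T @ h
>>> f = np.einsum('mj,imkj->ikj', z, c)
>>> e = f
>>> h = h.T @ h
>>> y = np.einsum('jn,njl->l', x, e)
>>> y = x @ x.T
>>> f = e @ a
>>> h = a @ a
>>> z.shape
(7, 19)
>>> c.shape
(37, 7, 7, 19)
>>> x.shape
(7, 37)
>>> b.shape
(19, 19)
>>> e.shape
(37, 7, 19)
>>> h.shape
(19, 19)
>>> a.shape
(19, 19)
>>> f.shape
(37, 7, 19)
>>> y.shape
(7, 7)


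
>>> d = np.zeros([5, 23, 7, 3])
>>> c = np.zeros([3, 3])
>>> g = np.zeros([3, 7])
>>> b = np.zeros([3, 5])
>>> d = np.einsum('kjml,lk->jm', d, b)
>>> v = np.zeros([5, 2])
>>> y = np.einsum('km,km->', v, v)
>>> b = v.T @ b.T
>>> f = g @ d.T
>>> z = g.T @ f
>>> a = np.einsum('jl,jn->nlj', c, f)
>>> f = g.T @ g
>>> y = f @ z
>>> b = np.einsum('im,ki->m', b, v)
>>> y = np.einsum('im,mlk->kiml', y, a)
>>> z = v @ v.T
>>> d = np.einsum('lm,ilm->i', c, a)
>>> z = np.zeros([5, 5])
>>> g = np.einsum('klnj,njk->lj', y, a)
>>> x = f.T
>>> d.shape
(23,)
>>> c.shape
(3, 3)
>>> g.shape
(7, 3)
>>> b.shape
(3,)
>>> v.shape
(5, 2)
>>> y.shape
(3, 7, 23, 3)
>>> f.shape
(7, 7)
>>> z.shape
(5, 5)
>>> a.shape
(23, 3, 3)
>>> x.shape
(7, 7)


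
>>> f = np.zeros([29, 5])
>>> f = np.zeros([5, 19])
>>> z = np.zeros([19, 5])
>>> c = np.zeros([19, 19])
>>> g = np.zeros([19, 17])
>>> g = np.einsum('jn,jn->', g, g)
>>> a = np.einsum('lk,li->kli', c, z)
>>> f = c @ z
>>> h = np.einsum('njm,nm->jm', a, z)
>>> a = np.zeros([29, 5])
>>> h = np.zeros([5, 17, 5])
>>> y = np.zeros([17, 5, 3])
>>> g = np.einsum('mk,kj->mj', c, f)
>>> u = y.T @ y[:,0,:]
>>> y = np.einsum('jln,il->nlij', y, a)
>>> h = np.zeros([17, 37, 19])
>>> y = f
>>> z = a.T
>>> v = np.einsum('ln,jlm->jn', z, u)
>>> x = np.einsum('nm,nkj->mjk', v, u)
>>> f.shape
(19, 5)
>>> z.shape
(5, 29)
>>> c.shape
(19, 19)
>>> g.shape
(19, 5)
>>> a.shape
(29, 5)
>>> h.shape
(17, 37, 19)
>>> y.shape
(19, 5)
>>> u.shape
(3, 5, 3)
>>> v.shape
(3, 29)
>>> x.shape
(29, 3, 5)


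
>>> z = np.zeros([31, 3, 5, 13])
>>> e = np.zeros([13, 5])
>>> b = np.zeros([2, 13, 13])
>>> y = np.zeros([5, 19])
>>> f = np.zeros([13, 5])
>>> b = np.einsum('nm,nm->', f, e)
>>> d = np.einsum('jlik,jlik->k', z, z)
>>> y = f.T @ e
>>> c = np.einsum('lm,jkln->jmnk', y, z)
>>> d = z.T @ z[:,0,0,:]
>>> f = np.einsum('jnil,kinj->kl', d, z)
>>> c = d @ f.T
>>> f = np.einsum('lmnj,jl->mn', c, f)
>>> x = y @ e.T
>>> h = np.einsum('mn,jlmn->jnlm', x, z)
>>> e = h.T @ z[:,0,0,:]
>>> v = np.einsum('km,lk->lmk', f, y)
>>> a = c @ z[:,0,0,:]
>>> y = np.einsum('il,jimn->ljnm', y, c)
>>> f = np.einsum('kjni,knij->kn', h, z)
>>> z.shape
(31, 3, 5, 13)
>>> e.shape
(5, 3, 13, 13)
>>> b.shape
()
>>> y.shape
(5, 13, 31, 3)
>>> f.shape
(31, 3)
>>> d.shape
(13, 5, 3, 13)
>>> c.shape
(13, 5, 3, 31)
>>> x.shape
(5, 13)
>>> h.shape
(31, 13, 3, 5)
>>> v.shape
(5, 3, 5)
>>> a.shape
(13, 5, 3, 13)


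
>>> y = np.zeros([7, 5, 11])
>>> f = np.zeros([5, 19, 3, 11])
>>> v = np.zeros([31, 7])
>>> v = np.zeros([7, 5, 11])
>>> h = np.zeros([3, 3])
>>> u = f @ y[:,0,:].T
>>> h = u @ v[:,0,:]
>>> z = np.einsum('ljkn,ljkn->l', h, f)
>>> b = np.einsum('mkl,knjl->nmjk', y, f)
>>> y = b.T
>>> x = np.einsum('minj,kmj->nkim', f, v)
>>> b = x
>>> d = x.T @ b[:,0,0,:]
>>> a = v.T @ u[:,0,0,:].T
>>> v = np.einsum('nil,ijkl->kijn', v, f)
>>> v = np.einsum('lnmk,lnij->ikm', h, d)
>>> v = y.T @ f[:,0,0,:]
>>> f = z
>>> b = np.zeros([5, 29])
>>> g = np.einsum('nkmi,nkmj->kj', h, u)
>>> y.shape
(5, 3, 7, 19)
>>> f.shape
(5,)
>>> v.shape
(19, 7, 3, 11)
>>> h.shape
(5, 19, 3, 11)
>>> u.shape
(5, 19, 3, 7)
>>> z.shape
(5,)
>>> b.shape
(5, 29)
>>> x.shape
(3, 7, 19, 5)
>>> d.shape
(5, 19, 7, 5)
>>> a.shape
(11, 5, 5)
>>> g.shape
(19, 7)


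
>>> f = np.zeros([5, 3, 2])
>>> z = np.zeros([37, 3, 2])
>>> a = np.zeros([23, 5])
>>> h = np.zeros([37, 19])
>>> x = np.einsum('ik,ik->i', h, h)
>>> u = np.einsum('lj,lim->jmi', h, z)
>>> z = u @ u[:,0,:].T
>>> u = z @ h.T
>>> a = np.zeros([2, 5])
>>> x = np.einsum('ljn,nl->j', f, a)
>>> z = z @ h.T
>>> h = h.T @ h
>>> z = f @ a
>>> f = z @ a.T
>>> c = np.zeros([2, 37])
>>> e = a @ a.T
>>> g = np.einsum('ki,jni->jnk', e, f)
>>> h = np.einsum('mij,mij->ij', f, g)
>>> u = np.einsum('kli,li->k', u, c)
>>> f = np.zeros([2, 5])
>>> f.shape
(2, 5)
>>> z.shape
(5, 3, 5)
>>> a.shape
(2, 5)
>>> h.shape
(3, 2)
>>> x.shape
(3,)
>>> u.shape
(19,)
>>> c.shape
(2, 37)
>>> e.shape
(2, 2)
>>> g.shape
(5, 3, 2)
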